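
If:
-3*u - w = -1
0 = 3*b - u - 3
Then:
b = 10/9 - w/9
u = 1/3 - w/3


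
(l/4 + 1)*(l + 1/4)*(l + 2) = l^3/4 + 25*l^2/16 + 19*l/8 + 1/2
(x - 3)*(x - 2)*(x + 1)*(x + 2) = x^4 - 2*x^3 - 7*x^2 + 8*x + 12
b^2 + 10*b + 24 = (b + 4)*(b + 6)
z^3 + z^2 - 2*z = z*(z - 1)*(z + 2)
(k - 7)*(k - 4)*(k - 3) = k^3 - 14*k^2 + 61*k - 84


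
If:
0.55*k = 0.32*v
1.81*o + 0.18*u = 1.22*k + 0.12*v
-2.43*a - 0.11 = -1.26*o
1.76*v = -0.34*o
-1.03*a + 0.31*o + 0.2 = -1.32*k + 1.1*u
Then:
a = -0.06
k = 0.00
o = -0.02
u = 0.23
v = 0.00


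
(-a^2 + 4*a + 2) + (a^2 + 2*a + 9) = 6*a + 11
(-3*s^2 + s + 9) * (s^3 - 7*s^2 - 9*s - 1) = -3*s^5 + 22*s^4 + 29*s^3 - 69*s^2 - 82*s - 9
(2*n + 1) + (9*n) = 11*n + 1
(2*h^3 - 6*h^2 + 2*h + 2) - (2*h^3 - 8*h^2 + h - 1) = 2*h^2 + h + 3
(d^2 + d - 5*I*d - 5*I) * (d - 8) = d^3 - 7*d^2 - 5*I*d^2 - 8*d + 35*I*d + 40*I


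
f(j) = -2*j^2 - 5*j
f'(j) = -4*j - 5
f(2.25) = -21.38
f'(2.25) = -14.00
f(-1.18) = 3.12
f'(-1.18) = -0.28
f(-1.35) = 3.10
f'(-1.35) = 0.40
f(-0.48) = 1.94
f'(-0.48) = -3.08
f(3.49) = -41.81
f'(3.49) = -18.96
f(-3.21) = -4.56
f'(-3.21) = 7.84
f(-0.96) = 2.96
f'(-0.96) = -1.16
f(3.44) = -40.87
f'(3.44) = -18.76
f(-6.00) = -42.00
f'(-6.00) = 19.00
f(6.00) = -102.00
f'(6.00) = -29.00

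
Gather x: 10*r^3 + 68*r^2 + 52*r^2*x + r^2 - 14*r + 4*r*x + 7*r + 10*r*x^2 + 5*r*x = 10*r^3 + 69*r^2 + 10*r*x^2 - 7*r + x*(52*r^2 + 9*r)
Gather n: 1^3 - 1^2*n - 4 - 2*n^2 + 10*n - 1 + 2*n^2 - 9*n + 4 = 0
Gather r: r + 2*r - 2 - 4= 3*r - 6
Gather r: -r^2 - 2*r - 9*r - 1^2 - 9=-r^2 - 11*r - 10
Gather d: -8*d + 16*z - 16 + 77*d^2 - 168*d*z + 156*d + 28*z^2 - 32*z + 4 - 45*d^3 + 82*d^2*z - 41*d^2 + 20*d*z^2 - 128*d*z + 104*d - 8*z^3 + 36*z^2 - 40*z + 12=-45*d^3 + d^2*(82*z + 36) + d*(20*z^2 - 296*z + 252) - 8*z^3 + 64*z^2 - 56*z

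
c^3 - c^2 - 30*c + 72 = (c - 4)*(c - 3)*(c + 6)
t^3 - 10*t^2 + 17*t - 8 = (t - 8)*(t - 1)^2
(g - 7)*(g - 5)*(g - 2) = g^3 - 14*g^2 + 59*g - 70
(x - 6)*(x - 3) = x^2 - 9*x + 18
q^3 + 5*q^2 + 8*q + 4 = (q + 1)*(q + 2)^2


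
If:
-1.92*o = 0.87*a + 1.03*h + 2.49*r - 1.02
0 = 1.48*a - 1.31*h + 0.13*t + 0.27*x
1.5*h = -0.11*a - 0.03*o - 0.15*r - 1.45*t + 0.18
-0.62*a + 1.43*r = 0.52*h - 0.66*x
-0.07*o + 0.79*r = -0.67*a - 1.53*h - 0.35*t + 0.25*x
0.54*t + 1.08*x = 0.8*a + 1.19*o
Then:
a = 0.12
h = 0.30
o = 0.65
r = -0.25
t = -0.18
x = 0.89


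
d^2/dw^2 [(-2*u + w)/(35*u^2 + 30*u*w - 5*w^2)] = 2*((-8*u + 3*w)*(7*u^2 + 6*u*w - w^2) - 4*(2*u - w)*(3*u - w)^2)/(5*(7*u^2 + 6*u*w - w^2)^3)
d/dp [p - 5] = 1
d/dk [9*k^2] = 18*k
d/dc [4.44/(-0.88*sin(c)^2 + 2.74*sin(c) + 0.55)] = (7.8144*sin(c) - 12.1656)*cos(c)/(-0.88*sin(c)^2 + 2.74*sin(c) + 0.55)^2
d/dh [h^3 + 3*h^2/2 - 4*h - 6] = 3*h^2 + 3*h - 4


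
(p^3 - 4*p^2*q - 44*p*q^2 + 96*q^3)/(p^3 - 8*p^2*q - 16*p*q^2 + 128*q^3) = (p^2 + 4*p*q - 12*q^2)/(p^2 - 16*q^2)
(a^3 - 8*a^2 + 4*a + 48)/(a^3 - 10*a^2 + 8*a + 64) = (a - 6)/(a - 8)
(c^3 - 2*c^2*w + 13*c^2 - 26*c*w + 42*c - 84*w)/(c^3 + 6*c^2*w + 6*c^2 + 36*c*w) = (c^2 - 2*c*w + 7*c - 14*w)/(c*(c + 6*w))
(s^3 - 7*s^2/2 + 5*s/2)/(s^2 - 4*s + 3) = s*(2*s - 5)/(2*(s - 3))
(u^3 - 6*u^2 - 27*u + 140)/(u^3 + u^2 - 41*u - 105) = (u - 4)/(u + 3)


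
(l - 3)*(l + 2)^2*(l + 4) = l^4 + 5*l^3 - 4*l^2 - 44*l - 48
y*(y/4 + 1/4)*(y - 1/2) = y^3/4 + y^2/8 - y/8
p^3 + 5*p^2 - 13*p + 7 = (p - 1)^2*(p + 7)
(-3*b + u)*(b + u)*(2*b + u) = -6*b^3 - 7*b^2*u + u^3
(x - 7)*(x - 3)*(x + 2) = x^3 - 8*x^2 + x + 42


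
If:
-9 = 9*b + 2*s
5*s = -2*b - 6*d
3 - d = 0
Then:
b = -9/41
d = 3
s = -144/41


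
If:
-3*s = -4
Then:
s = 4/3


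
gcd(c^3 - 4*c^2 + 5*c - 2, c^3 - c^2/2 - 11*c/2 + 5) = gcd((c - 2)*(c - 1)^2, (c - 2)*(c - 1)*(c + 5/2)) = c^2 - 3*c + 2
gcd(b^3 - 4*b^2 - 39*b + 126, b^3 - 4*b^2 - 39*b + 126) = b^3 - 4*b^2 - 39*b + 126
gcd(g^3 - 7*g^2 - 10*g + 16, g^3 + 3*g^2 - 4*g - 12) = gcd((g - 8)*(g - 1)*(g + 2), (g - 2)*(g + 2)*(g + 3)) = g + 2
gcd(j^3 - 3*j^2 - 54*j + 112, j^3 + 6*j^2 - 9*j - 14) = j^2 + 5*j - 14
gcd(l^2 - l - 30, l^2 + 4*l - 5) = l + 5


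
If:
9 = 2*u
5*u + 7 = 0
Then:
No Solution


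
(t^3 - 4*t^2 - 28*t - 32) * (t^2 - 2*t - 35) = t^5 - 6*t^4 - 55*t^3 + 164*t^2 + 1044*t + 1120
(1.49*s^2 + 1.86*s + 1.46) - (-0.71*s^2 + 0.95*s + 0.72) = 2.2*s^2 + 0.91*s + 0.74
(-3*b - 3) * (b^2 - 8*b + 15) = -3*b^3 + 21*b^2 - 21*b - 45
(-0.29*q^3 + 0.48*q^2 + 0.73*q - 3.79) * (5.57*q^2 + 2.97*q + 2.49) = -1.6153*q^5 + 1.8123*q^4 + 4.7696*q^3 - 17.747*q^2 - 9.4386*q - 9.4371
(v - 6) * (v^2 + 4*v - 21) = v^3 - 2*v^2 - 45*v + 126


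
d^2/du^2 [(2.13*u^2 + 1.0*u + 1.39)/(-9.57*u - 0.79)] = -242.144088/(876.467493*u^3 + 217.056213*u^2 + 17.917911*u + 0.493039)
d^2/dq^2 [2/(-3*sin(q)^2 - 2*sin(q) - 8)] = 4*(18*sin(q)^4 + 9*sin(q)^3 - 73*sin(q)^2 - 26*sin(q) + 20)/(3*sin(q)^2 + 2*sin(q) + 8)^3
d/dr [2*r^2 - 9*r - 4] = 4*r - 9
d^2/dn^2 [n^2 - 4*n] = 2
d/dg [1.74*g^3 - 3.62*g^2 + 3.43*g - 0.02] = 5.22*g^2 - 7.24*g + 3.43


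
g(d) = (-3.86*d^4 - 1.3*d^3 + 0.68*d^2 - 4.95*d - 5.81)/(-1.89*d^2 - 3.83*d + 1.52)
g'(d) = (3.78*d + 3.83)*(-3.86*d^4 - 1.3*d^3 + 0.68*d^2 - 4.95*d - 5.81)/(-1.89*d^2 - 3.83*d + 1.52)^2 + (-15.44*d^3 - 3.9*d^2 + 1.36*d - 4.95)/(-1.89*d^2 - 3.83*d + 1.52) = (14.5908*d^5 + 46.8084*d^4 - 13.5108*d^3 - 17.8879*d^2 - 19.8946*d - 29.7763)/(3.5721*d^4 + 14.4774*d^3 + 8.9233*d^2 - 11.6432*d + 2.3104)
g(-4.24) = 69.12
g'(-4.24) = -15.60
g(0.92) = 3.76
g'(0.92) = -2.36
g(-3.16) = 62.33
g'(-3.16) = 12.73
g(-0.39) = -1.39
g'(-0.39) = -3.09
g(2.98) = 13.24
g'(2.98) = 9.15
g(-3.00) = 65.60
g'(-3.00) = 29.98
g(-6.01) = 107.60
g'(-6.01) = -26.65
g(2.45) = 8.96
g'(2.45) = 7.02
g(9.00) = 141.20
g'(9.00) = 33.43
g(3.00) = 13.43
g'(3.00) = 9.23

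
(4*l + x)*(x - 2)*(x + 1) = 4*l*x^2 - 4*l*x - 8*l + x^3 - x^2 - 2*x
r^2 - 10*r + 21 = (r - 7)*(r - 3)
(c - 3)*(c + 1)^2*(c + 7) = c^4 + 6*c^3 - 12*c^2 - 38*c - 21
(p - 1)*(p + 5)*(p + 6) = p^3 + 10*p^2 + 19*p - 30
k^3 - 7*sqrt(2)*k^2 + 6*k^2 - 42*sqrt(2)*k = k*(k + 6)*(k - 7*sqrt(2))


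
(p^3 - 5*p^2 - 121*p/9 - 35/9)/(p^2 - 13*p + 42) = (p^2 + 2*p + 5/9)/(p - 6)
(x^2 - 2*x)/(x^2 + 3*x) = (x - 2)/(x + 3)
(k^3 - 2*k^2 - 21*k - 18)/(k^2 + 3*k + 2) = (k^2 - 3*k - 18)/(k + 2)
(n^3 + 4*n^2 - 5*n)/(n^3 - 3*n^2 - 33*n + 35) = n/(n - 7)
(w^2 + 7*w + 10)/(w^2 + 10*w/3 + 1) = 3*(w^2 + 7*w + 10)/(3*w^2 + 10*w + 3)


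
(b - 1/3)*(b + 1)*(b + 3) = b^3 + 11*b^2/3 + 5*b/3 - 1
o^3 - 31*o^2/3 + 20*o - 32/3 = (o - 8)*(o - 4/3)*(o - 1)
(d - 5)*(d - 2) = d^2 - 7*d + 10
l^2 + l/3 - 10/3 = (l - 5/3)*(l + 2)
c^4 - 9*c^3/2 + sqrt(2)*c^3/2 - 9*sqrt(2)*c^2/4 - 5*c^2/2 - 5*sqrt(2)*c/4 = c*(c - 5)*(c + 1/2)*(c + sqrt(2)/2)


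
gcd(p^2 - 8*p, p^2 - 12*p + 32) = p - 8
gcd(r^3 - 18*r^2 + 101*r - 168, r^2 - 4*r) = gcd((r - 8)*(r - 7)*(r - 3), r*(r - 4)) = 1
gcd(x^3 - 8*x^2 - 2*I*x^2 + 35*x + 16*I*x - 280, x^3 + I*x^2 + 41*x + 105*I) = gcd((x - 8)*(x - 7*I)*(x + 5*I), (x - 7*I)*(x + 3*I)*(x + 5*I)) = x^2 - 2*I*x + 35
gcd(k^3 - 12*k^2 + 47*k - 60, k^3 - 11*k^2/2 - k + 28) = k - 4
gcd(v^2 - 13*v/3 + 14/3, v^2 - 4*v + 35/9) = v - 7/3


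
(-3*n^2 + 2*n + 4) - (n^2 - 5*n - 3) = -4*n^2 + 7*n + 7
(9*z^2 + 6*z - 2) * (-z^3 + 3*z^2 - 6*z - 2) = -9*z^5 + 21*z^4 - 34*z^3 - 60*z^2 + 4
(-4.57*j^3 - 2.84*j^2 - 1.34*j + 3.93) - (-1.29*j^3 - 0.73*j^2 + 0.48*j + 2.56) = -3.28*j^3 - 2.11*j^2 - 1.82*j + 1.37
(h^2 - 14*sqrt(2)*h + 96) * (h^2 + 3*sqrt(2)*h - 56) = h^4 - 11*sqrt(2)*h^3 - 44*h^2 + 1072*sqrt(2)*h - 5376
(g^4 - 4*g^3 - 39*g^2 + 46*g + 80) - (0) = g^4 - 4*g^3 - 39*g^2 + 46*g + 80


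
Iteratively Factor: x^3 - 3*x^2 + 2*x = (x - 1)*(x^2 - 2*x) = (x - 2)*(x - 1)*(x)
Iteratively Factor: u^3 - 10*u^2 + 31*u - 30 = (u - 2)*(u^2 - 8*u + 15) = (u - 5)*(u - 2)*(u - 3)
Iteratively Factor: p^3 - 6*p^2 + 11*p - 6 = (p - 2)*(p^2 - 4*p + 3) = (p - 2)*(p - 1)*(p - 3)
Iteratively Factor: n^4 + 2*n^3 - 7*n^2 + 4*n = (n + 4)*(n^3 - 2*n^2 + n) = n*(n + 4)*(n^2 - 2*n + 1) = n*(n - 1)*(n + 4)*(n - 1)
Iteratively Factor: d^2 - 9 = (d - 3)*(d + 3)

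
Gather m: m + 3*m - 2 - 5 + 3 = 4*m - 4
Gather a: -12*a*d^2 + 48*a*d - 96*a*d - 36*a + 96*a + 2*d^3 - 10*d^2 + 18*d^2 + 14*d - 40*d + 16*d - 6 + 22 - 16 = a*(-12*d^2 - 48*d + 60) + 2*d^3 + 8*d^2 - 10*d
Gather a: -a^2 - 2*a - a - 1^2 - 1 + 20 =-a^2 - 3*a + 18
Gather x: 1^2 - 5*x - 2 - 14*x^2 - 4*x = -14*x^2 - 9*x - 1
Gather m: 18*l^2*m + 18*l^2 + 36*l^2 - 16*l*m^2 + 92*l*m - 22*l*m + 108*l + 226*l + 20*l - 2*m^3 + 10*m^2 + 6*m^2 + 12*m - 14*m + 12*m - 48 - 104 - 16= 54*l^2 + 354*l - 2*m^3 + m^2*(16 - 16*l) + m*(18*l^2 + 70*l + 10) - 168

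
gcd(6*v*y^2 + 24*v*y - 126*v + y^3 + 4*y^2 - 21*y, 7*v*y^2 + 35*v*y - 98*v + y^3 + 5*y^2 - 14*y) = y + 7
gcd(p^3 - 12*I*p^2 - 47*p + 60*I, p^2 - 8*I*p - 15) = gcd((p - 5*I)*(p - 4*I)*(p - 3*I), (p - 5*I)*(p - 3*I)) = p^2 - 8*I*p - 15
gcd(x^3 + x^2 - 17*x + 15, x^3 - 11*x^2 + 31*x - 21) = x^2 - 4*x + 3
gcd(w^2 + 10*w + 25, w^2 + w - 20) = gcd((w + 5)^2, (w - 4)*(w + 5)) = w + 5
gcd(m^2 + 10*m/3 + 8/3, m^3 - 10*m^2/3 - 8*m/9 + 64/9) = m + 4/3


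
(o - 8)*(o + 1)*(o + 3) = o^3 - 4*o^2 - 29*o - 24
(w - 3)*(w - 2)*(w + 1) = w^3 - 4*w^2 + w + 6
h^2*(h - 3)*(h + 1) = h^4 - 2*h^3 - 3*h^2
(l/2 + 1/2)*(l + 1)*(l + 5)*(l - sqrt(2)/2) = l^4/2 - sqrt(2)*l^3/4 + 7*l^3/2 - 7*sqrt(2)*l^2/4 + 11*l^2/2 - 11*sqrt(2)*l/4 + 5*l/2 - 5*sqrt(2)/4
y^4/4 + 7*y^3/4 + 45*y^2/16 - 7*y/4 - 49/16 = (y/4 + 1/4)*(y - 1)*(y + 7/2)^2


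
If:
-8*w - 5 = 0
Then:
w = -5/8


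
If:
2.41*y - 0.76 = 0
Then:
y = 0.32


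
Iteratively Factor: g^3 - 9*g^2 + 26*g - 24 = (g - 4)*(g^2 - 5*g + 6) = (g - 4)*(g - 2)*(g - 3)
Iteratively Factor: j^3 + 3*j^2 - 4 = (j + 2)*(j^2 + j - 2) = (j + 2)^2*(j - 1)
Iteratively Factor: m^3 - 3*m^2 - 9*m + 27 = (m + 3)*(m^2 - 6*m + 9) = (m - 3)*(m + 3)*(m - 3)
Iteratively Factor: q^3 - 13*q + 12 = (q + 4)*(q^2 - 4*q + 3) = (q - 3)*(q + 4)*(q - 1)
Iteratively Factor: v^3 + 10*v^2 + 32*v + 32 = (v + 4)*(v^2 + 6*v + 8) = (v + 2)*(v + 4)*(v + 4)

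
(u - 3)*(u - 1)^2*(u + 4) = u^4 - u^3 - 13*u^2 + 25*u - 12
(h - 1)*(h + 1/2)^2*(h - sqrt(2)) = h^4 - sqrt(2)*h^3 - 3*h^2/4 - h/4 + 3*sqrt(2)*h/4 + sqrt(2)/4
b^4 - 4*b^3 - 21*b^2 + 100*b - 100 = (b - 5)*(b - 2)^2*(b + 5)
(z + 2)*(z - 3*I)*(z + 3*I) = z^3 + 2*z^2 + 9*z + 18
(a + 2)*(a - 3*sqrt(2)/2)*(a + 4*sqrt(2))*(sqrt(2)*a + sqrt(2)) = sqrt(2)*a^4 + 3*sqrt(2)*a^3 + 5*a^3 - 10*sqrt(2)*a^2 + 15*a^2 - 36*sqrt(2)*a + 10*a - 24*sqrt(2)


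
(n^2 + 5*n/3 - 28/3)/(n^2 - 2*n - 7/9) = 3*(n + 4)/(3*n + 1)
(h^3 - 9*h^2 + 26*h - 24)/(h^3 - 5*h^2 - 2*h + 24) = (h - 2)/(h + 2)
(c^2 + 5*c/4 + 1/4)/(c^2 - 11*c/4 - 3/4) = (c + 1)/(c - 3)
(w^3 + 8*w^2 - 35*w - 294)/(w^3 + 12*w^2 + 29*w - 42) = (w^2 + w - 42)/(w^2 + 5*w - 6)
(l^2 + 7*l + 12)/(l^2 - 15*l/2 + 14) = 2*(l^2 + 7*l + 12)/(2*l^2 - 15*l + 28)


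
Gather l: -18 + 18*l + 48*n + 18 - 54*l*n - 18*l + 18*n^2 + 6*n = -54*l*n + 18*n^2 + 54*n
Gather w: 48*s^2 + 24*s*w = 48*s^2 + 24*s*w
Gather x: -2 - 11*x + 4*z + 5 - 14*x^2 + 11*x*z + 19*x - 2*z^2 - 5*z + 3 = -14*x^2 + x*(11*z + 8) - 2*z^2 - z + 6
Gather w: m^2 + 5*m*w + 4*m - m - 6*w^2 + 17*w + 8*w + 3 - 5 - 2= m^2 + 3*m - 6*w^2 + w*(5*m + 25) - 4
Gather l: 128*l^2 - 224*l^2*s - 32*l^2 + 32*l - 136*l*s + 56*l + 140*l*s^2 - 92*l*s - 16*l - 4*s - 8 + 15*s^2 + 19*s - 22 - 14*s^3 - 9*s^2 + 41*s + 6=l^2*(96 - 224*s) + l*(140*s^2 - 228*s + 72) - 14*s^3 + 6*s^2 + 56*s - 24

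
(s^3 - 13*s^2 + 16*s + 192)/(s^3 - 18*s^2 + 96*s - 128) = (s + 3)/(s - 2)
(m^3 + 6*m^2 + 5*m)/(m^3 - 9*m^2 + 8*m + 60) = m*(m^2 + 6*m + 5)/(m^3 - 9*m^2 + 8*m + 60)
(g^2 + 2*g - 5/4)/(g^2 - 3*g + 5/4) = (2*g + 5)/(2*g - 5)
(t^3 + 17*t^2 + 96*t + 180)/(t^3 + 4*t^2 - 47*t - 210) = (t + 6)/(t - 7)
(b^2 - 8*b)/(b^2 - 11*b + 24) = b/(b - 3)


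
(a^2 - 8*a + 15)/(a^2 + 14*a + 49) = (a^2 - 8*a + 15)/(a^2 + 14*a + 49)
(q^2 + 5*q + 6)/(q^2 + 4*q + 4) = (q + 3)/(q + 2)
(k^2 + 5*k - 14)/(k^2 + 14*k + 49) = (k - 2)/(k + 7)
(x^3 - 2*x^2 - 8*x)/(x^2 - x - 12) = x*(x + 2)/(x + 3)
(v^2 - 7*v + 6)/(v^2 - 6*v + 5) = (v - 6)/(v - 5)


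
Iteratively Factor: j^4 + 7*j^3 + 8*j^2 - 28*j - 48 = (j + 4)*(j^3 + 3*j^2 - 4*j - 12) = (j - 2)*(j + 4)*(j^2 + 5*j + 6) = (j - 2)*(j + 3)*(j + 4)*(j + 2)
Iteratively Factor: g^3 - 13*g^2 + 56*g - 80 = (g - 4)*(g^2 - 9*g + 20) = (g - 5)*(g - 4)*(g - 4)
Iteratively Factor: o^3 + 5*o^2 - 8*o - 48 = (o + 4)*(o^2 + o - 12) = (o - 3)*(o + 4)*(o + 4)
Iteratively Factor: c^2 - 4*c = (c - 4)*(c)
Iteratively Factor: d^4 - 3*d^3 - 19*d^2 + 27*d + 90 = (d - 3)*(d^3 - 19*d - 30) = (d - 3)*(d + 2)*(d^2 - 2*d - 15) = (d - 3)*(d + 2)*(d + 3)*(d - 5)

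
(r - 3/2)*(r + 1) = r^2 - r/2 - 3/2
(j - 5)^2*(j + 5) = j^3 - 5*j^2 - 25*j + 125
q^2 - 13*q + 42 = (q - 7)*(q - 6)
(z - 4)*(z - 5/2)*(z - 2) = z^3 - 17*z^2/2 + 23*z - 20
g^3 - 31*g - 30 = (g - 6)*(g + 1)*(g + 5)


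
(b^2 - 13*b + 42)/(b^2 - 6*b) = (b - 7)/b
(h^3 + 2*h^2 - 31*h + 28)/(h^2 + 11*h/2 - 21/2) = 2*(h^2 - 5*h + 4)/(2*h - 3)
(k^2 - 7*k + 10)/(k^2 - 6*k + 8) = (k - 5)/(k - 4)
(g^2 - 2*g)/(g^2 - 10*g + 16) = g/(g - 8)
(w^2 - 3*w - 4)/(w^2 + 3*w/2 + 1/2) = 2*(w - 4)/(2*w + 1)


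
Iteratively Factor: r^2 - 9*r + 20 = (r - 4)*(r - 5)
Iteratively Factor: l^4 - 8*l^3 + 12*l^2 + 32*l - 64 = (l - 4)*(l^3 - 4*l^2 - 4*l + 16) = (l - 4)*(l - 2)*(l^2 - 2*l - 8) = (l - 4)*(l - 2)*(l + 2)*(l - 4)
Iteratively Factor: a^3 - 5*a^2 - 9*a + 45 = (a + 3)*(a^2 - 8*a + 15) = (a - 5)*(a + 3)*(a - 3)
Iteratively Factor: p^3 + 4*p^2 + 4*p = (p + 2)*(p^2 + 2*p) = (p + 2)^2*(p)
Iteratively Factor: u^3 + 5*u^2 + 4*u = (u + 4)*(u^2 + u) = (u + 1)*(u + 4)*(u)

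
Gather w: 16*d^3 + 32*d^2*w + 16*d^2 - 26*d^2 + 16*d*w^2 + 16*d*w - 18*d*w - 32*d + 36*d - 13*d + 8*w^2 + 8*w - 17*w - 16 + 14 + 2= 16*d^3 - 10*d^2 - 9*d + w^2*(16*d + 8) + w*(32*d^2 - 2*d - 9)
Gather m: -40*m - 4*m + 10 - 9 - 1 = -44*m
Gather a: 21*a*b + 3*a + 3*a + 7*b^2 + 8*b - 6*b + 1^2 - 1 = a*(21*b + 6) + 7*b^2 + 2*b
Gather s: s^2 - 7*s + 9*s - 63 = s^2 + 2*s - 63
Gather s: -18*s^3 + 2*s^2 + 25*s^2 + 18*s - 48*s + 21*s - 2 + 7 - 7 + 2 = -18*s^3 + 27*s^2 - 9*s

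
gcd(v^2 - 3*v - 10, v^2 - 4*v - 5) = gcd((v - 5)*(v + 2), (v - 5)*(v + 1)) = v - 5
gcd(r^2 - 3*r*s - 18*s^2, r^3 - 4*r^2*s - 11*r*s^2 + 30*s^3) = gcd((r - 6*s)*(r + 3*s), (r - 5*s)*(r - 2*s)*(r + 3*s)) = r + 3*s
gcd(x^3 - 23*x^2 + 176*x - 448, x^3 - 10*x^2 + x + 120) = x - 8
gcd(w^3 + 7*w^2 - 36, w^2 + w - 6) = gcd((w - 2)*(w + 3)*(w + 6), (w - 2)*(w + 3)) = w^2 + w - 6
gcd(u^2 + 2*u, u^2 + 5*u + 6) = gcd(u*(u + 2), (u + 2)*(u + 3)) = u + 2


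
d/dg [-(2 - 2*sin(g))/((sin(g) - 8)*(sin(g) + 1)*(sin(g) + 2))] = 4*(-sin(g)^3 + 4*sin(g)^2 - 5*sin(g) - 19)*cos(g)/((sin(g) - 8)^2*(sin(g) + 1)^2*(sin(g) + 2)^2)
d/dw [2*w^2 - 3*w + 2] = 4*w - 3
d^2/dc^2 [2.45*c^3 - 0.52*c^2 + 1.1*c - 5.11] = 14.7*c - 1.04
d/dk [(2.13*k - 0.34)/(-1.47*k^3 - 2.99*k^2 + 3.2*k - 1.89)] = (6.2622*k^3 + 4.8693*k^2 - 2.0332*k - 2.9377)/(2.1609*k^6 + 8.7906*k^5 - 0.467899999999998*k^4 - 13.5794*k^3 + 21.5422*k^2 - 12.096*k + 3.5721)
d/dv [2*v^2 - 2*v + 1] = 4*v - 2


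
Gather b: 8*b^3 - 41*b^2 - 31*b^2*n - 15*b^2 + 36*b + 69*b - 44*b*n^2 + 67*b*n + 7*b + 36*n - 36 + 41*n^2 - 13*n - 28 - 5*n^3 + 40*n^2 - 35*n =8*b^3 + b^2*(-31*n - 56) + b*(-44*n^2 + 67*n + 112) - 5*n^3 + 81*n^2 - 12*n - 64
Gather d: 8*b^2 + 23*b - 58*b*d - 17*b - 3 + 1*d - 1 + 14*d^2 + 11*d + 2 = 8*b^2 + 6*b + 14*d^2 + d*(12 - 58*b) - 2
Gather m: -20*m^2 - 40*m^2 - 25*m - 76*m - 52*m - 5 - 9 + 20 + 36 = -60*m^2 - 153*m + 42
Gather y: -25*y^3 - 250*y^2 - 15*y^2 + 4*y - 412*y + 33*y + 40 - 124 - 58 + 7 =-25*y^3 - 265*y^2 - 375*y - 135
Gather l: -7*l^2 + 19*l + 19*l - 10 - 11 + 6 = -7*l^2 + 38*l - 15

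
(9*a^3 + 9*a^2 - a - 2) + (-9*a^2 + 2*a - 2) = 9*a^3 + a - 4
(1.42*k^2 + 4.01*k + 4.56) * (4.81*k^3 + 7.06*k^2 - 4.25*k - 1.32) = 6.8302*k^5 + 29.3133*k^4 + 44.2092*k^3 + 13.2767*k^2 - 24.6732*k - 6.0192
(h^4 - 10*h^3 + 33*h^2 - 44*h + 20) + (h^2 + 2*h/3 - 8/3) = h^4 - 10*h^3 + 34*h^2 - 130*h/3 + 52/3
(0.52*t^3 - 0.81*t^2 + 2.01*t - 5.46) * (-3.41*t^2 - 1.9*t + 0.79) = -1.7732*t^5 + 1.7741*t^4 - 4.9043*t^3 + 14.1597*t^2 + 11.9619*t - 4.3134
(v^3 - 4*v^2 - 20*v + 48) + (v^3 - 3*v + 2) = 2*v^3 - 4*v^2 - 23*v + 50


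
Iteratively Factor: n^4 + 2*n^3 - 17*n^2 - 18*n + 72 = (n + 4)*(n^3 - 2*n^2 - 9*n + 18) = (n - 2)*(n + 4)*(n^2 - 9) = (n - 2)*(n + 3)*(n + 4)*(n - 3)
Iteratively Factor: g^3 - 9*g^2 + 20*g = (g - 5)*(g^2 - 4*g) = (g - 5)*(g - 4)*(g)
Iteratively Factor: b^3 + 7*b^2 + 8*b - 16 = (b - 1)*(b^2 + 8*b + 16) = (b - 1)*(b + 4)*(b + 4)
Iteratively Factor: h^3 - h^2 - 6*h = (h)*(h^2 - h - 6) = h*(h - 3)*(h + 2)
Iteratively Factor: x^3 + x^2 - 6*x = (x - 2)*(x^2 + 3*x) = (x - 2)*(x + 3)*(x)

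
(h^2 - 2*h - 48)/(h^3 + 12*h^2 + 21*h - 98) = (h^2 - 2*h - 48)/(h^3 + 12*h^2 + 21*h - 98)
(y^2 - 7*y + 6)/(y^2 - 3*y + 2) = (y - 6)/(y - 2)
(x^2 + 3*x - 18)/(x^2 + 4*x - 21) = (x + 6)/(x + 7)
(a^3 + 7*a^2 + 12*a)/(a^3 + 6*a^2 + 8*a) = (a + 3)/(a + 2)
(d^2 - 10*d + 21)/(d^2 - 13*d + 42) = (d - 3)/(d - 6)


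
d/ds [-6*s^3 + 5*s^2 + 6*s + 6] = -18*s^2 + 10*s + 6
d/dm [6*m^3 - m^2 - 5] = 2*m*(9*m - 1)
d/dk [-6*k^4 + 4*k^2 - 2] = -24*k^3 + 8*k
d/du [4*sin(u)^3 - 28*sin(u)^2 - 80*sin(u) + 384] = 4*(3*sin(u)^2 - 14*sin(u) - 20)*cos(u)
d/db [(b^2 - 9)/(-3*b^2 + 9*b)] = b^(-2)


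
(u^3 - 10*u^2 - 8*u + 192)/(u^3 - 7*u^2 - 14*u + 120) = (u - 8)/(u - 5)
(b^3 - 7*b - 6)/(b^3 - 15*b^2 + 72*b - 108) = (b^2 + 3*b + 2)/(b^2 - 12*b + 36)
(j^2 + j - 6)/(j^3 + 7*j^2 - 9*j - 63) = (j - 2)/(j^2 + 4*j - 21)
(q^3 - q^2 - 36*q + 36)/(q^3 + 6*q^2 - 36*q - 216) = (q - 1)/(q + 6)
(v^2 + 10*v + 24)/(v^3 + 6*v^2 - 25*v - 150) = (v + 4)/(v^2 - 25)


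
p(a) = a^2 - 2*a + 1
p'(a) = 2*a - 2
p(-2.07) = 9.42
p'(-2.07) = -6.14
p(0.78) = 0.05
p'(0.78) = -0.44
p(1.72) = 0.52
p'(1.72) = 1.44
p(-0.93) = 3.72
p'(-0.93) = -3.86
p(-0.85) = 3.42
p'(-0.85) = -3.70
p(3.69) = 7.24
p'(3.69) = 5.38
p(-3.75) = 22.56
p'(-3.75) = -9.50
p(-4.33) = 28.41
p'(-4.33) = -10.66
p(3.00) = 4.00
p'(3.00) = 4.00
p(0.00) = 1.00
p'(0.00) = -2.00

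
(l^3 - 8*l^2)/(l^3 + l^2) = (l - 8)/(l + 1)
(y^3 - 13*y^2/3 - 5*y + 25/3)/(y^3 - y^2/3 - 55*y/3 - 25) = (y - 1)/(y + 3)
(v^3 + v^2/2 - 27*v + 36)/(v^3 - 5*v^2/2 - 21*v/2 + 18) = (v + 6)/(v + 3)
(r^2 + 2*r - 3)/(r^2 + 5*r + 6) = (r - 1)/(r + 2)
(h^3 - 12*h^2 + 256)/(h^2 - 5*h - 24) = (h^2 - 4*h - 32)/(h + 3)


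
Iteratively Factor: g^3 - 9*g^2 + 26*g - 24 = (g - 2)*(g^2 - 7*g + 12) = (g - 4)*(g - 2)*(g - 3)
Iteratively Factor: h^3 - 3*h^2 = (h - 3)*(h^2) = h*(h - 3)*(h)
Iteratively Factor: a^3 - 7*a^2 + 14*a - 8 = (a - 4)*(a^2 - 3*a + 2) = (a - 4)*(a - 2)*(a - 1)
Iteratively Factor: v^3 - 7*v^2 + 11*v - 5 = (v - 1)*(v^2 - 6*v + 5) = (v - 5)*(v - 1)*(v - 1)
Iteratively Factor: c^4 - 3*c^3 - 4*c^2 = (c)*(c^3 - 3*c^2 - 4*c) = c^2*(c^2 - 3*c - 4) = c^2*(c - 4)*(c + 1)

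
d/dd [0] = 0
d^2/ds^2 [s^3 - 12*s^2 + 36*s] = 6*s - 24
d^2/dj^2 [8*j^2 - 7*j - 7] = 16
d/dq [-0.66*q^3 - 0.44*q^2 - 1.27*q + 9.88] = -1.98*q^2 - 0.88*q - 1.27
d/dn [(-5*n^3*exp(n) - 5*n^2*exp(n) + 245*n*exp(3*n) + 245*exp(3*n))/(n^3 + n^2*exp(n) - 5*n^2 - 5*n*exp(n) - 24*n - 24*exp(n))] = 5*(-(n^3 + n^2 - 49*n*exp(2*n) - 49*exp(2*n))*(-n^2*exp(n) - 3*n^2 + 3*n*exp(n) + 10*n + 29*exp(n) + 24) + (n^3 + 4*n^2 - 147*n*exp(2*n) + 2*n - 196*exp(2*n))*(-n^3 - n^2*exp(n) + 5*n^2 + 5*n*exp(n) + 24*n + 24*exp(n)))*exp(n)/(-n^3 - n^2*exp(n) + 5*n^2 + 5*n*exp(n) + 24*n + 24*exp(n))^2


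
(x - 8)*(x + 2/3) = x^2 - 22*x/3 - 16/3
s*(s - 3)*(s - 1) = s^3 - 4*s^2 + 3*s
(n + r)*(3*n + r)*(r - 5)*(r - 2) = 3*n^2*r^2 - 21*n^2*r + 30*n^2 + 4*n*r^3 - 28*n*r^2 + 40*n*r + r^4 - 7*r^3 + 10*r^2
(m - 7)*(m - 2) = m^2 - 9*m + 14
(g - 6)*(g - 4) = g^2 - 10*g + 24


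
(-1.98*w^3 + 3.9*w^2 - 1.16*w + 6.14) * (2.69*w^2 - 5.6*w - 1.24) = -5.3262*w^5 + 21.579*w^4 - 22.5052*w^3 + 18.1766*w^2 - 32.9456*w - 7.6136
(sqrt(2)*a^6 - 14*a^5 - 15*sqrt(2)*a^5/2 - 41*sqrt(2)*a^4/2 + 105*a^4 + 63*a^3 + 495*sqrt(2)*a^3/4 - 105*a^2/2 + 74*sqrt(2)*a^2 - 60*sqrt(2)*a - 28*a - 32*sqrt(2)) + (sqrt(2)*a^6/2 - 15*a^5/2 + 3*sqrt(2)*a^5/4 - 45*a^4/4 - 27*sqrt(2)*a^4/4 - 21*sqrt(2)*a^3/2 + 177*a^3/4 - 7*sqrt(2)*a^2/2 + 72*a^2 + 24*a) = 3*sqrt(2)*a^6/2 - 43*a^5/2 - 27*sqrt(2)*a^5/4 - 109*sqrt(2)*a^4/4 + 375*a^4/4 + 429*a^3/4 + 453*sqrt(2)*a^3/4 + 39*a^2/2 + 141*sqrt(2)*a^2/2 - 60*sqrt(2)*a - 4*a - 32*sqrt(2)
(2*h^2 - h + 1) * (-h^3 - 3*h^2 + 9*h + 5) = -2*h^5 - 5*h^4 + 20*h^3 - 2*h^2 + 4*h + 5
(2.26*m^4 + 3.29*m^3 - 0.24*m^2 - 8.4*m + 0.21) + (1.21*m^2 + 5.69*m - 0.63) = 2.26*m^4 + 3.29*m^3 + 0.97*m^2 - 2.71*m - 0.42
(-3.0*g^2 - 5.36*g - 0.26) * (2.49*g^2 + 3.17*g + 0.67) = -7.47*g^4 - 22.8564*g^3 - 19.6486*g^2 - 4.4154*g - 0.1742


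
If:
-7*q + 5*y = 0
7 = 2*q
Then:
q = 7/2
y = 49/10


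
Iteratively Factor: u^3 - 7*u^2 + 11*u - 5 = (u - 1)*(u^2 - 6*u + 5) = (u - 5)*(u - 1)*(u - 1)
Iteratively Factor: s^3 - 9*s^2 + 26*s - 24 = (s - 4)*(s^2 - 5*s + 6) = (s - 4)*(s - 2)*(s - 3)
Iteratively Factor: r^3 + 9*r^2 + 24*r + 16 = (r + 4)*(r^2 + 5*r + 4) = (r + 1)*(r + 4)*(r + 4)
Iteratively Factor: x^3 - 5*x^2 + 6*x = (x)*(x^2 - 5*x + 6) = x*(x - 3)*(x - 2)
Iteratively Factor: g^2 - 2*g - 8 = (g + 2)*(g - 4)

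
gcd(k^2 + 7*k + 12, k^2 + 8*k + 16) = k + 4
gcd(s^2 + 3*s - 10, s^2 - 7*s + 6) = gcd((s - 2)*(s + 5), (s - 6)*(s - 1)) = 1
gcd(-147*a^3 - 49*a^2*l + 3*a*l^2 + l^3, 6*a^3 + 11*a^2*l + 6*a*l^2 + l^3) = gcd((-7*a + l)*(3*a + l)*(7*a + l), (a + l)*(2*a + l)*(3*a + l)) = 3*a + l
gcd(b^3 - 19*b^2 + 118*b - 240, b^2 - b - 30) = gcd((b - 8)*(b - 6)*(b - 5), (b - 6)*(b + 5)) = b - 6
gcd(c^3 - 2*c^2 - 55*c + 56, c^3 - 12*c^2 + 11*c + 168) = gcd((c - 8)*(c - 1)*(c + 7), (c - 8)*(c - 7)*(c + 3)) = c - 8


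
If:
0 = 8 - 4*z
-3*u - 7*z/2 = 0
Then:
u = -7/3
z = 2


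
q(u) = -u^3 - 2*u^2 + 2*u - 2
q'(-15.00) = -613.00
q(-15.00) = 2893.00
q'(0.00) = 2.00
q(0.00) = -2.00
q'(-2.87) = -11.23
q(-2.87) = -0.57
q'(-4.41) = -38.70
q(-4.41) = 36.05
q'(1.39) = -9.36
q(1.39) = -5.77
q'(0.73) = -2.52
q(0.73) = -1.99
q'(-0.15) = 2.53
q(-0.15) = -2.34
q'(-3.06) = -13.85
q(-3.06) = 1.81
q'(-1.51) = 1.20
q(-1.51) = -6.14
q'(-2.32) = -4.87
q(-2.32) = -4.92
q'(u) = -3*u^2 - 4*u + 2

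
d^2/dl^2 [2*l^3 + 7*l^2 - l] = 12*l + 14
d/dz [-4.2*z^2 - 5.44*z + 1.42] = -8.4*z - 5.44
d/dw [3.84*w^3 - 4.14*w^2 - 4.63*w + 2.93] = 11.52*w^2 - 8.28*w - 4.63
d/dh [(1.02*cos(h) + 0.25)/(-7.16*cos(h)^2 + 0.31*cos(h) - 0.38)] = (-7.3032*cos(h)^2 - 3.58*cos(h) + 0.4651)*sin(h)/(51.2656*cos(h)^4 - 4.4392*cos(h)^3 + 5.5377*cos(h)^2 - 0.2356*cos(h) + 0.1444)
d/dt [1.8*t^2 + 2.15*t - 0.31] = 3.6*t + 2.15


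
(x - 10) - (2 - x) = 2*x - 12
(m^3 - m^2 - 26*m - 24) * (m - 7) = m^4 - 8*m^3 - 19*m^2 + 158*m + 168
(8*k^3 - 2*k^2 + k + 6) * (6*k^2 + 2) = 48*k^5 - 12*k^4 + 22*k^3 + 32*k^2 + 2*k + 12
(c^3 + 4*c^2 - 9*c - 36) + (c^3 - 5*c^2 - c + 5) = 2*c^3 - c^2 - 10*c - 31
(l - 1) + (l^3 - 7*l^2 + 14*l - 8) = l^3 - 7*l^2 + 15*l - 9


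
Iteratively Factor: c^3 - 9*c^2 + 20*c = (c - 5)*(c^2 - 4*c) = (c - 5)*(c - 4)*(c)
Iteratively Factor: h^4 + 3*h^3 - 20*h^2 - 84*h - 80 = (h + 2)*(h^3 + h^2 - 22*h - 40) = (h - 5)*(h + 2)*(h^2 + 6*h + 8) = (h - 5)*(h + 2)*(h + 4)*(h + 2)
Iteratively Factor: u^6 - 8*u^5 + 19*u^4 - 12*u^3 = (u - 1)*(u^5 - 7*u^4 + 12*u^3) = u*(u - 1)*(u^4 - 7*u^3 + 12*u^2) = u*(u - 3)*(u - 1)*(u^3 - 4*u^2) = u*(u - 4)*(u - 3)*(u - 1)*(u^2) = u^2*(u - 4)*(u - 3)*(u - 1)*(u)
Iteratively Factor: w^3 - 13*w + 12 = (w - 3)*(w^2 + 3*w - 4) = (w - 3)*(w - 1)*(w + 4)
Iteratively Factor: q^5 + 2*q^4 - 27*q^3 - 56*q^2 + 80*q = (q - 5)*(q^4 + 7*q^3 + 8*q^2 - 16*q) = q*(q - 5)*(q^3 + 7*q^2 + 8*q - 16) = q*(q - 5)*(q + 4)*(q^2 + 3*q - 4) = q*(q - 5)*(q - 1)*(q + 4)*(q + 4)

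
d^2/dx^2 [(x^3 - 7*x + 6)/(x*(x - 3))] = 4*(x^3 + 9*x^2 - 27*x + 27)/(x^3*(x^3 - 9*x^2 + 27*x - 27))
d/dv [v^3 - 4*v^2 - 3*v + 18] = 3*v^2 - 8*v - 3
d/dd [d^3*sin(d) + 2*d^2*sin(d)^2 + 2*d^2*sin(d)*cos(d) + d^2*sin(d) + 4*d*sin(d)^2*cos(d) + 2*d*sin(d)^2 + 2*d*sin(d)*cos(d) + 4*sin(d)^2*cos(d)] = d^3*cos(d) + 3*d^2*sin(d) + 2*sqrt(2)*d^2*sin(2*d + pi/4) + d^2*cos(d) + d*sin(d) + 4*d*sin(2*d) + 3*d*sin(3*d) + 2*d - sin(d) + 3*sin(3*d) + cos(d) - cos(3*d) - sqrt(2)*cos(2*d + pi/4) + 1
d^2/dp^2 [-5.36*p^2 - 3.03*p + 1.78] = -10.7200000000000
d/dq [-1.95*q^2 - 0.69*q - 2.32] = -3.9*q - 0.69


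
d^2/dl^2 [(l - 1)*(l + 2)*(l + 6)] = 6*l + 14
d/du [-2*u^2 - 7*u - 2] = -4*u - 7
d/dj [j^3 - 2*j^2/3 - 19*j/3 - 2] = 3*j^2 - 4*j/3 - 19/3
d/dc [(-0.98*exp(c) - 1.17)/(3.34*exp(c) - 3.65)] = 7.4848*exp(c)/(3.34*exp(c) - 3.65)^2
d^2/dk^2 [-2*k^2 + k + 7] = -4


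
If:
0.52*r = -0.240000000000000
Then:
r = -0.46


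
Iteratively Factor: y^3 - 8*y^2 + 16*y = (y - 4)*(y^2 - 4*y) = (y - 4)^2*(y)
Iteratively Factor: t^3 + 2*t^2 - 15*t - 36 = (t + 3)*(t^2 - t - 12) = (t - 4)*(t + 3)*(t + 3)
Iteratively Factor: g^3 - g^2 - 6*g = (g + 2)*(g^2 - 3*g) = (g - 3)*(g + 2)*(g)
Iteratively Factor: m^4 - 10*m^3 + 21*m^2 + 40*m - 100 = (m - 5)*(m^3 - 5*m^2 - 4*m + 20) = (m - 5)^2*(m^2 - 4) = (m - 5)^2*(m - 2)*(m + 2)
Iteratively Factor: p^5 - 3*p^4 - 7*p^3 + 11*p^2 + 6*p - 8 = (p + 2)*(p^4 - 5*p^3 + 3*p^2 + 5*p - 4) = (p - 1)*(p + 2)*(p^3 - 4*p^2 - p + 4) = (p - 4)*(p - 1)*(p + 2)*(p^2 - 1) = (p - 4)*(p - 1)*(p + 1)*(p + 2)*(p - 1)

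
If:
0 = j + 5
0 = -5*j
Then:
No Solution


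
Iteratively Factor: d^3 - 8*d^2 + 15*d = (d - 5)*(d^2 - 3*d) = d*(d - 5)*(d - 3)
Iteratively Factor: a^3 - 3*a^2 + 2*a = (a - 2)*(a^2 - a) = a*(a - 2)*(a - 1)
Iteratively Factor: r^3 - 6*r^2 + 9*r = (r - 3)*(r^2 - 3*r) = r*(r - 3)*(r - 3)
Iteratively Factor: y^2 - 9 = (y - 3)*(y + 3)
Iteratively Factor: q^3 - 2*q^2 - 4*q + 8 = (q - 2)*(q^2 - 4) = (q - 2)*(q + 2)*(q - 2)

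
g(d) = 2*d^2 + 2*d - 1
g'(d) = 4*d + 2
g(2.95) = 22.30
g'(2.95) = 13.80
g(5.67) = 74.64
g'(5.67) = 24.68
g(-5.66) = 51.75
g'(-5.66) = -20.64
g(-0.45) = -1.50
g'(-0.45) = 0.20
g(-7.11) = 85.88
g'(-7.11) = -26.44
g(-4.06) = 23.85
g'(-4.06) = -14.24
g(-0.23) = -1.35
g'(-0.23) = 1.08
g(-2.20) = 4.28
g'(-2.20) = -6.80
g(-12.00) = 263.00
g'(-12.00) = -46.00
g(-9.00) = 143.00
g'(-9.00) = -34.00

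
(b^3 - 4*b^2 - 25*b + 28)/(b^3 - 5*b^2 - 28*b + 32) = (b - 7)/(b - 8)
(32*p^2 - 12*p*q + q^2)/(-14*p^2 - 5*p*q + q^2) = (-32*p^2 + 12*p*q - q^2)/(14*p^2 + 5*p*q - q^2)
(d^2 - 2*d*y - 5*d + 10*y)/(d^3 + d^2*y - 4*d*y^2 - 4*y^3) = (d - 5)/(d^2 + 3*d*y + 2*y^2)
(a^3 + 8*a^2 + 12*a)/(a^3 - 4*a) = (a + 6)/(a - 2)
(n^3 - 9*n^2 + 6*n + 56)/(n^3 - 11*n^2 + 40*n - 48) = (n^2 - 5*n - 14)/(n^2 - 7*n + 12)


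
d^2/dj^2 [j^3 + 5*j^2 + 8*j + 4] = 6*j + 10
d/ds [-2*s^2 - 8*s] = -4*s - 8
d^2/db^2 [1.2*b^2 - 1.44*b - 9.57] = 2.40000000000000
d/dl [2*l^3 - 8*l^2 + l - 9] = 6*l^2 - 16*l + 1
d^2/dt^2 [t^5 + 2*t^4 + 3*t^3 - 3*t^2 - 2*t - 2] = 20*t^3 + 24*t^2 + 18*t - 6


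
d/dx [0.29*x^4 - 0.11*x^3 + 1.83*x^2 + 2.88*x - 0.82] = 1.16*x^3 - 0.33*x^2 + 3.66*x + 2.88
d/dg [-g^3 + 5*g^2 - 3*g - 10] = -3*g^2 + 10*g - 3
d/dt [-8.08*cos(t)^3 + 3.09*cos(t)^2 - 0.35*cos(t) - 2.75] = (24.24*cos(t)^2 - 6.18*cos(t) + 0.35)*sin(t)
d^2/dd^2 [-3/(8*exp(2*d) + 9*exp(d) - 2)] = 3*(-2*(16*exp(d) + 9)^2*exp(d) + (32*exp(d) + 9)*(8*exp(2*d) + 9*exp(d) - 2))*exp(d)/(8*exp(2*d) + 9*exp(d) - 2)^3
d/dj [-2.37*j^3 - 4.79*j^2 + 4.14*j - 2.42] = -7.11*j^2 - 9.58*j + 4.14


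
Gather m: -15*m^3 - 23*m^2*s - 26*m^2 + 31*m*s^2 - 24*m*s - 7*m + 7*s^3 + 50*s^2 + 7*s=-15*m^3 + m^2*(-23*s - 26) + m*(31*s^2 - 24*s - 7) + 7*s^3 + 50*s^2 + 7*s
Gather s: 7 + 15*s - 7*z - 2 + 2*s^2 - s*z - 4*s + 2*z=2*s^2 + s*(11 - z) - 5*z + 5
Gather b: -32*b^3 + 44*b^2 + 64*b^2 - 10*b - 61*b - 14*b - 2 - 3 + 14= -32*b^3 + 108*b^2 - 85*b + 9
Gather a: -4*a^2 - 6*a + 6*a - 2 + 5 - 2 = 1 - 4*a^2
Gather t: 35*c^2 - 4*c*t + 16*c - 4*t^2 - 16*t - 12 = 35*c^2 + 16*c - 4*t^2 + t*(-4*c - 16) - 12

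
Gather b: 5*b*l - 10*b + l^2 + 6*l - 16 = b*(5*l - 10) + l^2 + 6*l - 16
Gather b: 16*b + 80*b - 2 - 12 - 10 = 96*b - 24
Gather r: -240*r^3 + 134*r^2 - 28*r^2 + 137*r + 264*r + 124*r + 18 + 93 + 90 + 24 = -240*r^3 + 106*r^2 + 525*r + 225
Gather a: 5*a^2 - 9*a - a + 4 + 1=5*a^2 - 10*a + 5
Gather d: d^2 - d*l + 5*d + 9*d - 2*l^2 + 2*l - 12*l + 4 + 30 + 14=d^2 + d*(14 - l) - 2*l^2 - 10*l + 48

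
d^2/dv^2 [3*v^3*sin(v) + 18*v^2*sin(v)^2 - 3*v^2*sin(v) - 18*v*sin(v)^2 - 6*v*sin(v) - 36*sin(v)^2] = -3*v^3*sin(v) + 3*v^2*sin(v) + 18*v^2*cos(v) + 36*v^2*cos(2*v) + 24*v*sin(v) + 72*v*sin(2*v) - 12*v*cos(v) - 36*v*cos(2*v) - 6*sin(v) - 36*sin(2*v) - 12*cos(v) - 90*cos(2*v) + 18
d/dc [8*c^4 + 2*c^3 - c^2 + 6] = 2*c*(16*c^2 + 3*c - 1)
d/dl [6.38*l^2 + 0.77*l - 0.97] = 12.76*l + 0.77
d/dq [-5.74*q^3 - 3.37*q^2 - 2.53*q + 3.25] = -17.22*q^2 - 6.74*q - 2.53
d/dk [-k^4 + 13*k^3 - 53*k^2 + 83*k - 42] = -4*k^3 + 39*k^2 - 106*k + 83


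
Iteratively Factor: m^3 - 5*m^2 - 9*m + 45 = (m + 3)*(m^2 - 8*m + 15) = (m - 5)*(m + 3)*(m - 3)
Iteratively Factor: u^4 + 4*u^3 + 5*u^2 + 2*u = (u)*(u^3 + 4*u^2 + 5*u + 2) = u*(u + 1)*(u^2 + 3*u + 2) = u*(u + 1)*(u + 2)*(u + 1)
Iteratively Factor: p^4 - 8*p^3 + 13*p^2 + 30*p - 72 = (p - 3)*(p^3 - 5*p^2 - 2*p + 24) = (p - 3)*(p + 2)*(p^2 - 7*p + 12) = (p - 3)^2*(p + 2)*(p - 4)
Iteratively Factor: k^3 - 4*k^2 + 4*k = (k - 2)*(k^2 - 2*k) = (k - 2)^2*(k)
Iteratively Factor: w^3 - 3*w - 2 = (w + 1)*(w^2 - w - 2) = (w - 2)*(w + 1)*(w + 1)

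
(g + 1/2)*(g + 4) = g^2 + 9*g/2 + 2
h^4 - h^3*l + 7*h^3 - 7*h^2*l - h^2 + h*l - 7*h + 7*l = (h - 1)*(h + 1)*(h + 7)*(h - l)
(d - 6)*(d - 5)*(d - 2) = d^3 - 13*d^2 + 52*d - 60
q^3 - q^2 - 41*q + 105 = (q - 5)*(q - 3)*(q + 7)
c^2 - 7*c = c*(c - 7)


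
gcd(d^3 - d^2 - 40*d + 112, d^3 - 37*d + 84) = d^2 + 3*d - 28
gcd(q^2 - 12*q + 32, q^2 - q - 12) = q - 4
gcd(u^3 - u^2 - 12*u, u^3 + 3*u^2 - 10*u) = u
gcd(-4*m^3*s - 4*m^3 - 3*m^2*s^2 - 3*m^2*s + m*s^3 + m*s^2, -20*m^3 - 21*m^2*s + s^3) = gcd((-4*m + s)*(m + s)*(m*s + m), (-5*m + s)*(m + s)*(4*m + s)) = m + s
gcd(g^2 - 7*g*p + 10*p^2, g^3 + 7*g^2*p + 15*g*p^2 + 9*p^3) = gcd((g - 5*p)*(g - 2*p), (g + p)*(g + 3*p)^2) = 1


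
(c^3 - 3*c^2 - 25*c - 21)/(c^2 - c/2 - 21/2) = 2*(c^2 - 6*c - 7)/(2*c - 7)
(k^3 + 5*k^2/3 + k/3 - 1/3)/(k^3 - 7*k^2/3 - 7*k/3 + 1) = (k + 1)/(k - 3)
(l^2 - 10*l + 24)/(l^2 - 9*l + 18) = (l - 4)/(l - 3)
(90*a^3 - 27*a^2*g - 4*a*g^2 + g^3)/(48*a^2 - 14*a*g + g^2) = (15*a^2 - 2*a*g - g^2)/(8*a - g)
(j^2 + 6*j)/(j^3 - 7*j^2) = (j + 6)/(j*(j - 7))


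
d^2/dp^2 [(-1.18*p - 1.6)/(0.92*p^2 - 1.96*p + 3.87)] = (-(1.18*p + 1.6)*(1.84*p - 1.96)*(3.68*p - 3.92) + (6.5136*p - 1.6816)*(0.92*p^2 - 1.96*p + 3.87))/(0.92*p^2 - 1.96*p + 3.87)^3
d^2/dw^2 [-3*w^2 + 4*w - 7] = -6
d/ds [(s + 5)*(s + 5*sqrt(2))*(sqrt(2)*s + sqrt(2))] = 3*sqrt(2)*s^2 + 12*sqrt(2)*s + 20*s + 5*sqrt(2) + 60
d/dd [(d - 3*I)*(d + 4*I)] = 2*d + I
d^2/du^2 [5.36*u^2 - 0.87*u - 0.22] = 10.7200000000000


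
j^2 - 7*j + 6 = (j - 6)*(j - 1)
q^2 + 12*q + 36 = (q + 6)^2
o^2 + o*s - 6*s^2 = (o - 2*s)*(o + 3*s)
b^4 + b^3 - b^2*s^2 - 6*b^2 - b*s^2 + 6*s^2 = (b - 2)*(b + 3)*(b - s)*(b + s)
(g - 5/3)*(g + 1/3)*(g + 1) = g^3 - g^2/3 - 17*g/9 - 5/9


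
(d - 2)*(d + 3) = d^2 + d - 6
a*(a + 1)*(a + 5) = a^3 + 6*a^2 + 5*a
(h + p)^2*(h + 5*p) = h^3 + 7*h^2*p + 11*h*p^2 + 5*p^3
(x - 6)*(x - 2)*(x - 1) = x^3 - 9*x^2 + 20*x - 12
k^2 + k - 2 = (k - 1)*(k + 2)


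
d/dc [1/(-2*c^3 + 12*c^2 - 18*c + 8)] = 3*(c^2 - 4*c + 3)/(2*(c^3 - 6*c^2 + 9*c - 4)^2)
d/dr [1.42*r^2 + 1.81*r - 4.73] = 2.84*r + 1.81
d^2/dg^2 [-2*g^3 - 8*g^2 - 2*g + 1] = -12*g - 16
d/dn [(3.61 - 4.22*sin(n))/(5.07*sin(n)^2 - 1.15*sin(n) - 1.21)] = (21.3954*sin(n)^2 - 36.6054*sin(n) + 9.2577)*cos(n)/(25.7049*sin(n)^4 - 11.661*sin(n)^3 - 10.9469*sin(n)^2 + 2.783*sin(n) + 1.4641)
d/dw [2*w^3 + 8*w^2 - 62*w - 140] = 6*w^2 + 16*w - 62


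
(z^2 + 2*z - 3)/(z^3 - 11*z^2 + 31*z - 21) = (z + 3)/(z^2 - 10*z + 21)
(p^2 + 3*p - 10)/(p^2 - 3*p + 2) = (p + 5)/(p - 1)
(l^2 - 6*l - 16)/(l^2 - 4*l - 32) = (l + 2)/(l + 4)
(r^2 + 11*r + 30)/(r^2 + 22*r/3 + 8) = 3*(r + 5)/(3*r + 4)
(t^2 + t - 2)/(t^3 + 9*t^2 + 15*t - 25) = (t + 2)/(t^2 + 10*t + 25)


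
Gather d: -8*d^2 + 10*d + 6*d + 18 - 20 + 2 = -8*d^2 + 16*d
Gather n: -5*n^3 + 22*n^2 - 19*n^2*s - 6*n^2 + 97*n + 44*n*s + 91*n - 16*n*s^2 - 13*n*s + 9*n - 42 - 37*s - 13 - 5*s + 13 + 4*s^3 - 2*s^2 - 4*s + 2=-5*n^3 + n^2*(16 - 19*s) + n*(-16*s^2 + 31*s + 197) + 4*s^3 - 2*s^2 - 46*s - 40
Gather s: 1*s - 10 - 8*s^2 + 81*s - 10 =-8*s^2 + 82*s - 20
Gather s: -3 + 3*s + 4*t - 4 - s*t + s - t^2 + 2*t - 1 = s*(4 - t) - t^2 + 6*t - 8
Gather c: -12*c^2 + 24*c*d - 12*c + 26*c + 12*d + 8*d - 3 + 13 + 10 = -12*c^2 + c*(24*d + 14) + 20*d + 20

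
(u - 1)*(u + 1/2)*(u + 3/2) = u^3 + u^2 - 5*u/4 - 3/4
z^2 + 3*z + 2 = (z + 1)*(z + 2)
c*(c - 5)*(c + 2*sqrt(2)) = c^3 - 5*c^2 + 2*sqrt(2)*c^2 - 10*sqrt(2)*c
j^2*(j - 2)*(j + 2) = j^4 - 4*j^2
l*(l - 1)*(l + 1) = l^3 - l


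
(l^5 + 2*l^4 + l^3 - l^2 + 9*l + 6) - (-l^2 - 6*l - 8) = l^5 + 2*l^4 + l^3 + 15*l + 14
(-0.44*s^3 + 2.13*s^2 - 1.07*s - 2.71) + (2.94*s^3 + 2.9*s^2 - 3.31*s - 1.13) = 2.5*s^3 + 5.03*s^2 - 4.38*s - 3.84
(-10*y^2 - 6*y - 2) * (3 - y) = 10*y^3 - 24*y^2 - 16*y - 6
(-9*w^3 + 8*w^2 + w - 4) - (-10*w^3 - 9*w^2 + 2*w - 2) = w^3 + 17*w^2 - w - 2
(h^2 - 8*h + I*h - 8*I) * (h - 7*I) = h^3 - 8*h^2 - 6*I*h^2 + 7*h + 48*I*h - 56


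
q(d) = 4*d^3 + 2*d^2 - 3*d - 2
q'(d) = 12*d^2 + 4*d - 3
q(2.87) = 100.42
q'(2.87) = 107.32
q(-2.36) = -36.36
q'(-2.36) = 54.40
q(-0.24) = -1.22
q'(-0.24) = -3.27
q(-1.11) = -1.68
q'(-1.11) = 7.35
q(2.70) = 83.21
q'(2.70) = 95.28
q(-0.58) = -0.37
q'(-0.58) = -1.28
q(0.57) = -2.32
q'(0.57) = 3.18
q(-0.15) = -1.52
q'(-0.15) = -3.33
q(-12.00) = -6590.00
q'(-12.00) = 1677.00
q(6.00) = 916.00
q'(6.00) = 453.00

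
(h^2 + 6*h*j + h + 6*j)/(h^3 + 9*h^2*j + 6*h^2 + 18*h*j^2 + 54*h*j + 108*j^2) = (h + 1)/(h^2 + 3*h*j + 6*h + 18*j)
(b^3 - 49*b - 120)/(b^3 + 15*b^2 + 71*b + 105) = (b - 8)/(b + 7)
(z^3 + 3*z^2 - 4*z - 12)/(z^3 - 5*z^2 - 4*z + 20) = (z + 3)/(z - 5)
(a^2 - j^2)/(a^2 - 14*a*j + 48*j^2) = (a^2 - j^2)/(a^2 - 14*a*j + 48*j^2)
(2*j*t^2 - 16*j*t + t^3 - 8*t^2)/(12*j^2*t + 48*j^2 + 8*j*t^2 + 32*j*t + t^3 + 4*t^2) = t*(t - 8)/(6*j*t + 24*j + t^2 + 4*t)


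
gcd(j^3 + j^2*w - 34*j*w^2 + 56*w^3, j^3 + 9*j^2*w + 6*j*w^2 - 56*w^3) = -j^2 - 5*j*w + 14*w^2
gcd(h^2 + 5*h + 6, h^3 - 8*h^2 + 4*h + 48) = h + 2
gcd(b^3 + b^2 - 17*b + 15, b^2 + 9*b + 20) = b + 5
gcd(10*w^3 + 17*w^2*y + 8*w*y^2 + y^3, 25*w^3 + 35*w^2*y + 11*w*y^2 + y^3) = 5*w^2 + 6*w*y + y^2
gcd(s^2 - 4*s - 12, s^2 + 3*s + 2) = s + 2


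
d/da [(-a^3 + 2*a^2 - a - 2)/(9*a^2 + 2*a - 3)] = (-9*a^4 - 4*a^3 + 22*a^2 + 24*a + 7)/(81*a^4 + 36*a^3 - 50*a^2 - 12*a + 9)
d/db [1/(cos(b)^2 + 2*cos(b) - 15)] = 2*(cos(b) + 1)*sin(b)/(cos(b)^2 + 2*cos(b) - 15)^2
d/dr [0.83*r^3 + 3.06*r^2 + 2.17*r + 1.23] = 2.49*r^2 + 6.12*r + 2.17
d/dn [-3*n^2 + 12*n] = 12 - 6*n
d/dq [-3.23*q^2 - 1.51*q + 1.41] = -6.46*q - 1.51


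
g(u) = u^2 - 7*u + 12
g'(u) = 2*u - 7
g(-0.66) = 17.06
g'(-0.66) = -8.32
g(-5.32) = 77.54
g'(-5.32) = -17.64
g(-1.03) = 20.27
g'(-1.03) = -9.06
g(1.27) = 4.72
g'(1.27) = -4.46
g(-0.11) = 12.78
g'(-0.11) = -7.22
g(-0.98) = 19.82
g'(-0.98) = -8.96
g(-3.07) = 42.91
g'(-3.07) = -13.14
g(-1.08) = 20.73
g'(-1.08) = -9.16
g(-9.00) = 156.00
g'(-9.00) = -25.00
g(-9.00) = 156.00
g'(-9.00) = -25.00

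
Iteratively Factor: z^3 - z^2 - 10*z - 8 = (z - 4)*(z^2 + 3*z + 2) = (z - 4)*(z + 1)*(z + 2)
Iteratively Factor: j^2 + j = (j)*(j + 1)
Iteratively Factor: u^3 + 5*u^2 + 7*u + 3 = (u + 3)*(u^2 + 2*u + 1) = (u + 1)*(u + 3)*(u + 1)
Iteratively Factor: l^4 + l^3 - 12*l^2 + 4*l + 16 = (l - 2)*(l^3 + 3*l^2 - 6*l - 8) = (l - 2)^2*(l^2 + 5*l + 4) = (l - 2)^2*(l + 4)*(l + 1)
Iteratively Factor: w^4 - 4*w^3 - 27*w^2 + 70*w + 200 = (w - 5)*(w^3 + w^2 - 22*w - 40) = (w - 5)^2*(w^2 + 6*w + 8) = (w - 5)^2*(w + 2)*(w + 4)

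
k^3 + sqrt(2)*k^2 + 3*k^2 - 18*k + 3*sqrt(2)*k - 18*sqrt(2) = (k - 3)*(k + 6)*(k + sqrt(2))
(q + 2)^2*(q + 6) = q^3 + 10*q^2 + 28*q + 24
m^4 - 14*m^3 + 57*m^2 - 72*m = m*(m - 8)*(m - 3)^2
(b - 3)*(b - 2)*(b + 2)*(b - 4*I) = b^4 - 3*b^3 - 4*I*b^3 - 4*b^2 + 12*I*b^2 + 12*b + 16*I*b - 48*I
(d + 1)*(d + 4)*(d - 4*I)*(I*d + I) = I*d^4 + 4*d^3 + 6*I*d^3 + 24*d^2 + 9*I*d^2 + 36*d + 4*I*d + 16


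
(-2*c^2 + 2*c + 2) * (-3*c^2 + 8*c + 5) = 6*c^4 - 22*c^3 + 26*c + 10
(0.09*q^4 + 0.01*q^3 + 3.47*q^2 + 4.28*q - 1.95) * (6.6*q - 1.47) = 0.594*q^5 - 0.0663*q^4 + 22.8873*q^3 + 23.1471*q^2 - 19.1616*q + 2.8665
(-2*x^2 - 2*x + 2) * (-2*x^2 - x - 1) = 4*x^4 + 6*x^3 - 2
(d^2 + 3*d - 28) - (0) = d^2 + 3*d - 28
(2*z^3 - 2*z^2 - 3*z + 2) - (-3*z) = 2*z^3 - 2*z^2 + 2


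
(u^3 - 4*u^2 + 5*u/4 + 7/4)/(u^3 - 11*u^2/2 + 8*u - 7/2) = (u + 1/2)/(u - 1)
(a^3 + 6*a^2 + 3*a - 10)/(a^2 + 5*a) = a + 1 - 2/a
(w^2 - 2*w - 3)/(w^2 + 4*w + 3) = (w - 3)/(w + 3)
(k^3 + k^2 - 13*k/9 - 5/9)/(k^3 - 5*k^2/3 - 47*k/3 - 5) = (3*k^2 + 2*k - 5)/(3*(k^2 - 2*k - 15))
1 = 1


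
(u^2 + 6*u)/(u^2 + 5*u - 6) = u/(u - 1)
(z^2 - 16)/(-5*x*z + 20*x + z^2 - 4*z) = (-z - 4)/(5*x - z)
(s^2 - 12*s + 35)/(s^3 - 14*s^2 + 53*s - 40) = (s - 7)/(s^2 - 9*s + 8)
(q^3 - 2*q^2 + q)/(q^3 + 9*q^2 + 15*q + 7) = q*(q^2 - 2*q + 1)/(q^3 + 9*q^2 + 15*q + 7)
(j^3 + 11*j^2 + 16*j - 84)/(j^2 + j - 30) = (j^2 + 5*j - 14)/(j - 5)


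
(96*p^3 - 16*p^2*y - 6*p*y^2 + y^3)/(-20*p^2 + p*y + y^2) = (-24*p^2 - 2*p*y + y^2)/(5*p + y)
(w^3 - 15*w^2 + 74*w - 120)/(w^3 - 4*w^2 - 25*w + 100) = (w - 6)/(w + 5)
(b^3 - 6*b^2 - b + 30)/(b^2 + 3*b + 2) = (b^2 - 8*b + 15)/(b + 1)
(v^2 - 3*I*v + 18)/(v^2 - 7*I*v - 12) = (-v^2 + 3*I*v - 18)/(-v^2 + 7*I*v + 12)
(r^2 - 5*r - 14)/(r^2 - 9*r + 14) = (r + 2)/(r - 2)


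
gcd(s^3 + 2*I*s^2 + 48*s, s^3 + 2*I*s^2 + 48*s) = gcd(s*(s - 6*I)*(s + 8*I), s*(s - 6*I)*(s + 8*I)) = s^3 + 2*I*s^2 + 48*s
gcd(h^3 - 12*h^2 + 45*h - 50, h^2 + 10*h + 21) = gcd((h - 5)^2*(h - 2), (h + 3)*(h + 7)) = 1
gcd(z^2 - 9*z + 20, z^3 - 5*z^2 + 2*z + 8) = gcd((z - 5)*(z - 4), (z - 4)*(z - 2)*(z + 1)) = z - 4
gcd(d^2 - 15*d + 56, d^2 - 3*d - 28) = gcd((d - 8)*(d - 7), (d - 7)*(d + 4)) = d - 7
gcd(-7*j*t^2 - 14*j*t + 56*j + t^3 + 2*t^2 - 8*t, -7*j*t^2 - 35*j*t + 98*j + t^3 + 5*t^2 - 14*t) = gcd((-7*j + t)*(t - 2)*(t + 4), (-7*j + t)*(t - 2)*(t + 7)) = -7*j*t + 14*j + t^2 - 2*t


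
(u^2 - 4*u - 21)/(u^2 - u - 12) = (u - 7)/(u - 4)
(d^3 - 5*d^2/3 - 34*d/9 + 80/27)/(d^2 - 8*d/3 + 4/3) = (d^2 - d - 40/9)/(d - 2)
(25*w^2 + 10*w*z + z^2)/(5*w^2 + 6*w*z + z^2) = (5*w + z)/(w + z)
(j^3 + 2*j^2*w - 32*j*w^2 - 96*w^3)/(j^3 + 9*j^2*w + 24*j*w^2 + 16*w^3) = (j - 6*w)/(j + w)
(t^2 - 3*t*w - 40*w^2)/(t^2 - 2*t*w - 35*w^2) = (t - 8*w)/(t - 7*w)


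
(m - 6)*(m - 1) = m^2 - 7*m + 6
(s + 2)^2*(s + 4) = s^3 + 8*s^2 + 20*s + 16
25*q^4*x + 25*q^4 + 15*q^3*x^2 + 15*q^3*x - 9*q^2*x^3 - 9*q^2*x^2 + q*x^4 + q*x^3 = (-5*q + x)^2*(q + x)*(q*x + q)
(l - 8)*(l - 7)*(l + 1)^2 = l^4 - 13*l^3 + 27*l^2 + 97*l + 56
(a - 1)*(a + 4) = a^2 + 3*a - 4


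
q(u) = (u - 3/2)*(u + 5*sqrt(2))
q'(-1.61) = 2.35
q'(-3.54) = -1.51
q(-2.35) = -18.18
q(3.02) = 15.34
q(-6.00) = -8.03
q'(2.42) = 10.41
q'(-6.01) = -6.45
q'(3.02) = 11.61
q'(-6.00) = -6.43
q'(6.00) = 17.57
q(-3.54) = -17.80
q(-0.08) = -11.05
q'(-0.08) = 5.41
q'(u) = 2*u - 3/2 + 5*sqrt(2)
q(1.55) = 0.43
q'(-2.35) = 0.87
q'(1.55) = 8.67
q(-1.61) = -16.98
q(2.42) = 8.73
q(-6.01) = -7.97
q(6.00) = 58.82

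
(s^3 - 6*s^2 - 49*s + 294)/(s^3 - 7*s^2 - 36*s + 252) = (s + 7)/(s + 6)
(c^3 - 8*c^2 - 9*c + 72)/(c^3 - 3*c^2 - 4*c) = (-c^3 + 8*c^2 + 9*c - 72)/(c*(-c^2 + 3*c + 4))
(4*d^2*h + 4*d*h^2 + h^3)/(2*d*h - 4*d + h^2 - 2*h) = h*(2*d + h)/(h - 2)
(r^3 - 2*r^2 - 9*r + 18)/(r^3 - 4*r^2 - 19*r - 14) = (-r^3 + 2*r^2 + 9*r - 18)/(-r^3 + 4*r^2 + 19*r + 14)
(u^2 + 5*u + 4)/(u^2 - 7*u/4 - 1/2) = 4*(u^2 + 5*u + 4)/(4*u^2 - 7*u - 2)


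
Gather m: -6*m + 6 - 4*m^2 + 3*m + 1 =-4*m^2 - 3*m + 7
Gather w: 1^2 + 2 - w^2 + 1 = 4 - w^2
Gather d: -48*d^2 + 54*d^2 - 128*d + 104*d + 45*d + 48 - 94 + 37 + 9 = 6*d^2 + 21*d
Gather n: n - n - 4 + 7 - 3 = 0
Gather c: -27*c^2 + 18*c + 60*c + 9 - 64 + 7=-27*c^2 + 78*c - 48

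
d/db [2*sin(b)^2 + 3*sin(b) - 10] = (4*sin(b) + 3)*cos(b)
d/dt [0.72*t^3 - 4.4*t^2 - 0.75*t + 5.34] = 2.16*t^2 - 8.8*t - 0.75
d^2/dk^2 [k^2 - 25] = 2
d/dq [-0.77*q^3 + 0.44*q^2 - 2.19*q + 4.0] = -2.31*q^2 + 0.88*q - 2.19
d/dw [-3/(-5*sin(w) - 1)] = -15*cos(w)/(5*sin(w) + 1)^2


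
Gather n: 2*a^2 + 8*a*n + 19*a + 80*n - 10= 2*a^2 + 19*a + n*(8*a + 80) - 10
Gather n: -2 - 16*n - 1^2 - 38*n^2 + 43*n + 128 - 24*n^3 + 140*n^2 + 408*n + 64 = -24*n^3 + 102*n^2 + 435*n + 189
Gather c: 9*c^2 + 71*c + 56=9*c^2 + 71*c + 56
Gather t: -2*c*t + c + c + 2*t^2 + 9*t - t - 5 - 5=2*c + 2*t^2 + t*(8 - 2*c) - 10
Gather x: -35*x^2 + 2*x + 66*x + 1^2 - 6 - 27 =-35*x^2 + 68*x - 32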